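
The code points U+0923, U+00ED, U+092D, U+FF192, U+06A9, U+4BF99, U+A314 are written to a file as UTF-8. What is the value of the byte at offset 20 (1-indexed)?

1-indexed offset 20 is 0-indexed offset 19.
U+0923 → 3-byte form E0 A4 A3 at offsets 0–2.
U+00ED → 2-byte form C3 AD at offsets 3–4.
U+092D → 3-byte form E0 A4 AD at offsets 5–7.
U+FF192 → 4-byte form F3 BF 86 92 at offsets 8–11.
U+06A9 → 2-byte form DA A9 at offsets 12–13.
U+4BF99 → 4-byte form F1 8B BE 99 at offsets 14–17.
U+A314 → 3-byte form EA 8C 94 at offsets 18–20.
Offset 19 falls in char 7's range; it's byte 2 of EA 8C 94 = 0x8C.

0x8C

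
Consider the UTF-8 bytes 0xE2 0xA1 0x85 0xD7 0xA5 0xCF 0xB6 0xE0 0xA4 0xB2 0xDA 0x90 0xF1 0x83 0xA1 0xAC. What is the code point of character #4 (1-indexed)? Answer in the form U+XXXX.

Offset 0: leading byte 0xE2 = 11100010 → 3-byte char #1 = E2 A1 85.
Offset 3: leading byte 0xD7 = 11010111 → 2-byte char #2 = D7 A5.
Offset 5: leading byte 0xCF = 11001111 → 2-byte char #3 = CF B6.
Offset 7: leading byte 0xE0 = 11100000 → 3-byte char #4 = E0 A4 B2.
Leading byte 0xE0 = 11100000 matches 1110xxxx → 3-byte sequence.
Byte 1: 0xE0 = 11100000, payload 0000 (4 bits).
Byte 2: 0xA4 = 10100100 (10xxxxxx ✓), payload 100100.
Byte 3: 0xB2 = 10110010 (10xxxxxx ✓), payload 110010.
Concatenate: 0000100100110010 = 0x932 (16 bits → U+0932).

U+0932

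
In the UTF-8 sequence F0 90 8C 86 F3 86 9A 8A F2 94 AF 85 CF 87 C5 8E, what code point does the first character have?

Offset 0: leading byte 0xF0 = 11110000 → 4-byte char #1 = F0 90 8C 86.
Leading byte 0xF0 = 11110000 matches 11110xxx → 4-byte sequence.
Byte 1: 0xF0 = 11110000, payload 000 (3 bits).
Byte 2: 0x90 = 10010000 (10xxxxxx ✓), payload 010000.
Byte 3: 0x8C = 10001100 (10xxxxxx ✓), payload 001100.
Byte 4: 0x86 = 10000110 (10xxxxxx ✓), payload 000110.
Concatenate: 000010000001100000110 = 0x10306 (21 bits → U+10306).

U+10306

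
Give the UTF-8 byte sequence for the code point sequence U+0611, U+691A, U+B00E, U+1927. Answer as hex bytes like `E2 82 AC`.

D8 91 E6 A4 9A EB 80 8E E1 A4 A7

U+0611: 2-byte form → D8 91.
U+691A: 3-byte form → E6 A4 9A.
U+B00E: 3-byte form → EB 80 8E.
U+1927: 3-byte form → E1 A4 A7.
Concatenated (11 bytes): D8 91 E6 A4 9A EB 80 8E E1 A4 A7.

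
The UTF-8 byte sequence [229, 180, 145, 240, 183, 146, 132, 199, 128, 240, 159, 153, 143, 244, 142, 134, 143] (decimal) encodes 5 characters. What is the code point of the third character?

Offset 0: leading byte 0xE5 = 11100101 → 3-byte char #1 = E5 B4 91.
Offset 3: leading byte 0xF0 = 11110000 → 4-byte char #2 = F0 B7 92 84.
Offset 7: leading byte 0xC7 = 11000111 → 2-byte char #3 = C7 80.
Leading byte 0xC7 = 11000111 matches 110xxxxx → 2-byte sequence.
Byte 1: 0xC7 = 11000111, payload 00111 (5 bits).
Byte 2: 0x80 = 10000000 (10xxxxxx ✓), payload 000000.
Concatenate: 00111000000 = 0x1C0 (11 bits → U+01C0).

U+01C0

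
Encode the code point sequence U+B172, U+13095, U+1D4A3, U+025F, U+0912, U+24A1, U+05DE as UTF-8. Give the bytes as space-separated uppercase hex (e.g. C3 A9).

EB 85 B2 F0 93 82 95 F0 9D 92 A3 C9 9F E0 A4 92 E2 92 A1 D7 9E

U+B172: 3-byte form → EB 85 B2.
U+13095: 4-byte form → F0 93 82 95.
U+1D4A3: 4-byte form → F0 9D 92 A3.
U+025F: 2-byte form → C9 9F.
U+0912: 3-byte form → E0 A4 92.
U+24A1: 3-byte form → E2 92 A1.
U+05DE: 2-byte form → D7 9E.
Concatenated (21 bytes): EB 85 B2 F0 93 82 95 F0 9D 92 A3 C9 9F E0 A4 92 E2 92 A1 D7 9E.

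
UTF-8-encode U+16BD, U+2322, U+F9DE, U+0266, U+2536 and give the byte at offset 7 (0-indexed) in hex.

U+16BD → 3-byte form E1 9A BD at offsets 0–2.
U+2322 → 3-byte form E2 8C A2 at offsets 3–5.
U+F9DE → 3-byte form EF A7 9E at offsets 6–8.
Offset 7 falls in char 3's range; it's byte 2 of EF A7 9E = 0xA7.

0xA7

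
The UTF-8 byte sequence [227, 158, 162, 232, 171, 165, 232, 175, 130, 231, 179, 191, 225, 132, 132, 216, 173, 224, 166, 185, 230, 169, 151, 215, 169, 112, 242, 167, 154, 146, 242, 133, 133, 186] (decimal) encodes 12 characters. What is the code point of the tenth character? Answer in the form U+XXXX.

Offset 0: leading byte 0xE3 = 11100011 → 3-byte char #1 = E3 9E A2.
Offset 3: leading byte 0xE8 = 11101000 → 3-byte char #2 = E8 AB A5.
Offset 6: leading byte 0xE8 = 11101000 → 3-byte char #3 = E8 AF 82.
Offset 9: leading byte 0xE7 = 11100111 → 3-byte char #4 = E7 B3 BF.
Offset 12: leading byte 0xE1 = 11100001 → 3-byte char #5 = E1 84 84.
Offset 15: leading byte 0xD8 = 11011000 → 2-byte char #6 = D8 AD.
Offset 17: leading byte 0xE0 = 11100000 → 3-byte char #7 = E0 A6 B9.
Offset 20: leading byte 0xE6 = 11100110 → 3-byte char #8 = E6 A9 97.
Offset 23: leading byte 0xD7 = 11010111 → 2-byte char #9 = D7 A9.
Offset 25: leading byte 0x70 = 01110000 → 1-byte char #10 = 70.
Leading byte 0x70 = 01110000 matches 0xxxxxxx → 1-byte sequence.
Byte 1: 0x70 = 01110000, payload 1110000 (7 bits).
Concatenate: 1110000 = 0x70 (7 bits → U+0070).

U+0070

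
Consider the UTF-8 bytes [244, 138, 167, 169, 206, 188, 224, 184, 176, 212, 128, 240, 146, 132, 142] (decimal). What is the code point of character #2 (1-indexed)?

U+03BC

Offset 0: leading byte 0xF4 = 11110100 → 4-byte char #1 = F4 8A A7 A9.
Offset 4: leading byte 0xCE = 11001110 → 2-byte char #2 = CE BC.
Leading byte 0xCE = 11001110 matches 110xxxxx → 2-byte sequence.
Byte 1: 0xCE = 11001110, payload 01110 (5 bits).
Byte 2: 0xBC = 10111100 (10xxxxxx ✓), payload 111100.
Concatenate: 01110111100 = 0x3BC (11 bits → U+03BC).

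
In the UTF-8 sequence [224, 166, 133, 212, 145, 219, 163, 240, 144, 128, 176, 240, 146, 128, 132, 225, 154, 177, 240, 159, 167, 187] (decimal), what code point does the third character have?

U+06E3

Offset 0: leading byte 0xE0 = 11100000 → 3-byte char #1 = E0 A6 85.
Offset 3: leading byte 0xD4 = 11010100 → 2-byte char #2 = D4 91.
Offset 5: leading byte 0xDB = 11011011 → 2-byte char #3 = DB A3.
Leading byte 0xDB = 11011011 matches 110xxxxx → 2-byte sequence.
Byte 1: 0xDB = 11011011, payload 11011 (5 bits).
Byte 2: 0xA3 = 10100011 (10xxxxxx ✓), payload 100011.
Concatenate: 11011100011 = 0x6E3 (11 bits → U+06E3).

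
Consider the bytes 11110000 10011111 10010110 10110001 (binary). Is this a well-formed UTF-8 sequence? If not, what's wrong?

valid

Leading byte 0xF0 = 11110000 → 4-byte form.
Continuation bytes 0x9F=10011111, 0x96=10010110, 0xB1=10110001 all match 10xxxxxx.
Decoded value 0x1F5B1 is ≥ 0x10000 (shortest form) and not a surrogate.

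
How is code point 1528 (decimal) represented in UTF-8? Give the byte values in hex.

U+05F8 = 0x5F8 = 1528 decimal. In range U+0080–U+07FF → 2-byte form: 110xxxxx 10xxxxxx.
Binary (11 bits): 10111111000.
Split 5+6: 10111 | 111000.
Byte 1: 11010111 = 0xD7.
Byte 2: 10111000 = 0xB8.

D7 B8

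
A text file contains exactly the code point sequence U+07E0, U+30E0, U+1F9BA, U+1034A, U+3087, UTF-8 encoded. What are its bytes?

DF A0 E3 83 A0 F0 9F A6 BA F0 90 8D 8A E3 82 87

U+07E0: 2-byte form → DF A0.
U+30E0: 3-byte form → E3 83 A0.
U+1F9BA: 4-byte form → F0 9F A6 BA.
U+1034A: 4-byte form → F0 90 8D 8A.
U+3087: 3-byte form → E3 82 87.
Concatenated (16 bytes): DF A0 E3 83 A0 F0 9F A6 BA F0 90 8D 8A E3 82 87.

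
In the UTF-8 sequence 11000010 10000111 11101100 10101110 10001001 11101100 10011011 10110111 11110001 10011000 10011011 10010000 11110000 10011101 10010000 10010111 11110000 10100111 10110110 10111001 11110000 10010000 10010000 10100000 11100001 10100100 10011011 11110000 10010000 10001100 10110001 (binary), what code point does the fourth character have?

Offset 0: leading byte 0xC2 = 11000010 → 2-byte char #1 = C2 87.
Offset 2: leading byte 0xEC = 11101100 → 3-byte char #2 = EC AE 89.
Offset 5: leading byte 0xEC = 11101100 → 3-byte char #3 = EC 9B B7.
Offset 8: leading byte 0xF1 = 11110001 → 4-byte char #4 = F1 98 9B 90.
Leading byte 0xF1 = 11110001 matches 11110xxx → 4-byte sequence.
Byte 1: 0xF1 = 11110001, payload 001 (3 bits).
Byte 2: 0x98 = 10011000 (10xxxxxx ✓), payload 011000.
Byte 3: 0x9B = 10011011 (10xxxxxx ✓), payload 011011.
Byte 4: 0x90 = 10010000 (10xxxxxx ✓), payload 010000.
Concatenate: 001011000011011010000 = 0x586D0 (21 bits → U+586D0).

U+586D0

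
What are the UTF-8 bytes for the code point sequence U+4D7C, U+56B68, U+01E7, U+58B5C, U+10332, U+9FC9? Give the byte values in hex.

E4 B5 BC F1 96 AD A8 C7 A7 F1 98 AD 9C F0 90 8C B2 E9 BF 89

U+4D7C: 3-byte form → E4 B5 BC.
U+56B68: 4-byte form → F1 96 AD A8.
U+01E7: 2-byte form → C7 A7.
U+58B5C: 4-byte form → F1 98 AD 9C.
U+10332: 4-byte form → F0 90 8C B2.
U+9FC9: 3-byte form → E9 BF 89.
Concatenated (20 bytes): E4 B5 BC F1 96 AD A8 C7 A7 F1 98 AD 9C F0 90 8C B2 E9 BF 89.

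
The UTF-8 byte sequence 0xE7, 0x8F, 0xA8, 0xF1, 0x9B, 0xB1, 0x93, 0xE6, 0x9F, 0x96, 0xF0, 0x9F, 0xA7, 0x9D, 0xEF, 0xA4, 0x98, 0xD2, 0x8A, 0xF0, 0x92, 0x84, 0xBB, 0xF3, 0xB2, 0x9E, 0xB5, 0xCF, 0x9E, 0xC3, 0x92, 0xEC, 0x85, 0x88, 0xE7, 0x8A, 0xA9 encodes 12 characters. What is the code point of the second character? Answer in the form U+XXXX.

Offset 0: leading byte 0xE7 = 11100111 → 3-byte char #1 = E7 8F A8.
Offset 3: leading byte 0xF1 = 11110001 → 4-byte char #2 = F1 9B B1 93.
Leading byte 0xF1 = 11110001 matches 11110xxx → 4-byte sequence.
Byte 1: 0xF1 = 11110001, payload 001 (3 bits).
Byte 2: 0x9B = 10011011 (10xxxxxx ✓), payload 011011.
Byte 3: 0xB1 = 10110001 (10xxxxxx ✓), payload 110001.
Byte 4: 0x93 = 10010011 (10xxxxxx ✓), payload 010011.
Concatenate: 001011011110001010011 = 0x5BC53 (21 bits → U+5BC53).

U+5BC53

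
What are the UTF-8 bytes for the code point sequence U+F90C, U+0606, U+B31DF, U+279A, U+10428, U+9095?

U+F90C: 3-byte form → EF A4 8C.
U+0606: 2-byte form → D8 86.
U+B31DF: 4-byte form → F2 B3 87 9F.
U+279A: 3-byte form → E2 9E 9A.
U+10428: 4-byte form → F0 90 90 A8.
U+9095: 3-byte form → E9 82 95.
Concatenated (19 bytes): EF A4 8C D8 86 F2 B3 87 9F E2 9E 9A F0 90 90 A8 E9 82 95.

EF A4 8C D8 86 F2 B3 87 9F E2 9E 9A F0 90 90 A8 E9 82 95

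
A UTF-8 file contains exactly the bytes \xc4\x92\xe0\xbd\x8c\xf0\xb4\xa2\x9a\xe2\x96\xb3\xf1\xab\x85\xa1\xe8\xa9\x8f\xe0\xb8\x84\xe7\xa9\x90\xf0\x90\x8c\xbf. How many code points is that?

9

Byte at offset 0: 0xC4 = 11000100 → 2-byte char (#1). Advance 2.
Byte at offset 2: 0xE0 = 11100000 → 3-byte char (#2). Advance 3.
Byte at offset 5: 0xF0 = 11110000 → 4-byte char (#3). Advance 4.
Byte at offset 9: 0xE2 = 11100010 → 3-byte char (#4). Advance 3.
Byte at offset 12: 0xF1 = 11110001 → 4-byte char (#5). Advance 4.
Byte at offset 16: 0xE8 = 11101000 → 3-byte char (#6). Advance 3.
Byte at offset 19: 0xE0 = 11100000 → 3-byte char (#7). Advance 3.
Byte at offset 22: 0xE7 = 11100111 → 3-byte char (#8). Advance 3.
Byte at offset 25: 0xF0 = 11110000 → 4-byte char (#9). Advance 4.
Reached end at offset 29 after 9 code points.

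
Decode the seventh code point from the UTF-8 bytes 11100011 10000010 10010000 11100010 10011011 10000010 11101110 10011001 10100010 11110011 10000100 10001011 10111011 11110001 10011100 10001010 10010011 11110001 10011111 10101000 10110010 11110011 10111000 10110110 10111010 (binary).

Offset 0: leading byte 0xE3 = 11100011 → 3-byte char #1 = E3 82 90.
Offset 3: leading byte 0xE2 = 11100010 → 3-byte char #2 = E2 9B 82.
Offset 6: leading byte 0xEE = 11101110 → 3-byte char #3 = EE 99 A2.
Offset 9: leading byte 0xF3 = 11110011 → 4-byte char #4 = F3 84 8B BB.
Offset 13: leading byte 0xF1 = 11110001 → 4-byte char #5 = F1 9C 8A 93.
Offset 17: leading byte 0xF1 = 11110001 → 4-byte char #6 = F1 9F A8 B2.
Offset 21: leading byte 0xF3 = 11110011 → 4-byte char #7 = F3 B8 B6 BA.
Leading byte 0xF3 = 11110011 matches 11110xxx → 4-byte sequence.
Byte 1: 0xF3 = 11110011, payload 011 (3 bits).
Byte 2: 0xB8 = 10111000 (10xxxxxx ✓), payload 111000.
Byte 3: 0xB6 = 10110110 (10xxxxxx ✓), payload 110110.
Byte 4: 0xBA = 10111010 (10xxxxxx ✓), payload 111010.
Concatenate: 011111000110110111010 = 0xF8DBA (21 bits → U+F8DBA).

U+F8DBA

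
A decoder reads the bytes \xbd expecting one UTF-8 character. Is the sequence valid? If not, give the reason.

Byte 0xBD = 10111101 has the form 10xxxxxx — a continuation byte — but there is no preceding leading byte.

invalid (continuation byte with no leading byte)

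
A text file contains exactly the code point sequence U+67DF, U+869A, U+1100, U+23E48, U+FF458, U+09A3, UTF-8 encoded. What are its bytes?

E6 9F 9F E8 9A 9A E1 84 80 F0 A3 B9 88 F3 BF 91 98 E0 A6 A3

U+67DF: 3-byte form → E6 9F 9F.
U+869A: 3-byte form → E8 9A 9A.
U+1100: 3-byte form → E1 84 80.
U+23E48: 4-byte form → F0 A3 B9 88.
U+FF458: 4-byte form → F3 BF 91 98.
U+09A3: 3-byte form → E0 A6 A3.
Concatenated (20 bytes): E6 9F 9F E8 9A 9A E1 84 80 F0 A3 B9 88 F3 BF 91 98 E0 A6 A3.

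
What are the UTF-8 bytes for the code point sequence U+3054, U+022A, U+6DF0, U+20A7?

E3 81 94 C8 AA E6 B7 B0 E2 82 A7

U+3054: 3-byte form → E3 81 94.
U+022A: 2-byte form → C8 AA.
U+6DF0: 3-byte form → E6 B7 B0.
U+20A7: 3-byte form → E2 82 A7.
Concatenated (11 bytes): E3 81 94 C8 AA E6 B7 B0 E2 82 A7.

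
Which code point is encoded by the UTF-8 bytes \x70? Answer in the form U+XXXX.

U+0070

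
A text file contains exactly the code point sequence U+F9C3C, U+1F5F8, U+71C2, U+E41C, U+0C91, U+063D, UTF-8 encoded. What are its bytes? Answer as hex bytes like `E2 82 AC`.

F3 B9 B0 BC F0 9F 97 B8 E7 87 82 EE 90 9C E0 B2 91 D8 BD

U+F9C3C: 4-byte form → F3 B9 B0 BC.
U+1F5F8: 4-byte form → F0 9F 97 B8.
U+71C2: 3-byte form → E7 87 82.
U+E41C: 3-byte form → EE 90 9C.
U+0C91: 3-byte form → E0 B2 91.
U+063D: 2-byte form → D8 BD.
Concatenated (19 bytes): F3 B9 B0 BC F0 9F 97 B8 E7 87 82 EE 90 9C E0 B2 91 D8 BD.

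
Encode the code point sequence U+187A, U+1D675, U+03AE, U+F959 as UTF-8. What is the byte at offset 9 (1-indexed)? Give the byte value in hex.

0xAE

1-indexed offset 9 is 0-indexed offset 8.
U+187A → 3-byte form E1 A1 BA at offsets 0–2.
U+1D675 → 4-byte form F0 9D 99 B5 at offsets 3–6.
U+03AE → 2-byte form CE AE at offsets 7–8.
Offset 8 falls in char 3's range; it's byte 2 of CE AE = 0xAE.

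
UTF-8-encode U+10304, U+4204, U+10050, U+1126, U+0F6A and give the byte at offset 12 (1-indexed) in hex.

0xE1

1-indexed offset 12 is 0-indexed offset 11.
U+10304 → 4-byte form F0 90 8C 84 at offsets 0–3.
U+4204 → 3-byte form E4 88 84 at offsets 4–6.
U+10050 → 4-byte form F0 90 81 90 at offsets 7–10.
U+1126 → 3-byte form E1 84 A6 at offsets 11–13.
Offset 11 falls in char 4's range; it's byte 1 of E1 84 A6 = 0xE1.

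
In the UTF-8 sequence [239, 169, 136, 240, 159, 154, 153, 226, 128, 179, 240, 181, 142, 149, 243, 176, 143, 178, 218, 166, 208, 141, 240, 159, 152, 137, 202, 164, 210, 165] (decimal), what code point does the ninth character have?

U+02A4

Offset 0: leading byte 0xEF = 11101111 → 3-byte char #1 = EF A9 88.
Offset 3: leading byte 0xF0 = 11110000 → 4-byte char #2 = F0 9F 9A 99.
Offset 7: leading byte 0xE2 = 11100010 → 3-byte char #3 = E2 80 B3.
Offset 10: leading byte 0xF0 = 11110000 → 4-byte char #4 = F0 B5 8E 95.
Offset 14: leading byte 0xF3 = 11110011 → 4-byte char #5 = F3 B0 8F B2.
Offset 18: leading byte 0xDA = 11011010 → 2-byte char #6 = DA A6.
Offset 20: leading byte 0xD0 = 11010000 → 2-byte char #7 = D0 8D.
Offset 22: leading byte 0xF0 = 11110000 → 4-byte char #8 = F0 9F 98 89.
Offset 26: leading byte 0xCA = 11001010 → 2-byte char #9 = CA A4.
Leading byte 0xCA = 11001010 matches 110xxxxx → 2-byte sequence.
Byte 1: 0xCA = 11001010, payload 01010 (5 bits).
Byte 2: 0xA4 = 10100100 (10xxxxxx ✓), payload 100100.
Concatenate: 01010100100 = 0x2A4 (11 bits → U+02A4).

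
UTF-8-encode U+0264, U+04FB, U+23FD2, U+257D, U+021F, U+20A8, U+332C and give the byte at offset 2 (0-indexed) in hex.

0xD3

U+0264 → 2-byte form C9 A4 at offsets 0–1.
U+04FB → 2-byte form D3 BB at offsets 2–3.
Offset 2 falls in char 2's range; it's byte 1 of D3 BB = 0xD3.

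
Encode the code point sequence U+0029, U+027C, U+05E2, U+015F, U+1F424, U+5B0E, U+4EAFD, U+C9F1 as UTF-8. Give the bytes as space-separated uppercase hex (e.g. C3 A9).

U+0029: 1-byte form → 29.
U+027C: 2-byte form → C9 BC.
U+05E2: 2-byte form → D7 A2.
U+015F: 2-byte form → C5 9F.
U+1F424: 4-byte form → F0 9F 90 A4.
U+5B0E: 3-byte form → E5 AC 8E.
U+4EAFD: 4-byte form → F1 8E AB BD.
U+C9F1: 3-byte form → EC A7 B1.
Concatenated (21 bytes): 29 C9 BC D7 A2 C5 9F F0 9F 90 A4 E5 AC 8E F1 8E AB BD EC A7 B1.

29 C9 BC D7 A2 C5 9F F0 9F 90 A4 E5 AC 8E F1 8E AB BD EC A7 B1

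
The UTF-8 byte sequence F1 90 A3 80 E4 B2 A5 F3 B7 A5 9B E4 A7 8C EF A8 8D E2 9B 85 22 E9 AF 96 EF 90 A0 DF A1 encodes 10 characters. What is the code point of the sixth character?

Offset 0: leading byte 0xF1 = 11110001 → 4-byte char #1 = F1 90 A3 80.
Offset 4: leading byte 0xE4 = 11100100 → 3-byte char #2 = E4 B2 A5.
Offset 7: leading byte 0xF3 = 11110011 → 4-byte char #3 = F3 B7 A5 9B.
Offset 11: leading byte 0xE4 = 11100100 → 3-byte char #4 = E4 A7 8C.
Offset 14: leading byte 0xEF = 11101111 → 3-byte char #5 = EF A8 8D.
Offset 17: leading byte 0xE2 = 11100010 → 3-byte char #6 = E2 9B 85.
Leading byte 0xE2 = 11100010 matches 1110xxxx → 3-byte sequence.
Byte 1: 0xE2 = 11100010, payload 0010 (4 bits).
Byte 2: 0x9B = 10011011 (10xxxxxx ✓), payload 011011.
Byte 3: 0x85 = 10000101 (10xxxxxx ✓), payload 000101.
Concatenate: 0010011011000101 = 0x26C5 (16 bits → U+26C5).

U+26C5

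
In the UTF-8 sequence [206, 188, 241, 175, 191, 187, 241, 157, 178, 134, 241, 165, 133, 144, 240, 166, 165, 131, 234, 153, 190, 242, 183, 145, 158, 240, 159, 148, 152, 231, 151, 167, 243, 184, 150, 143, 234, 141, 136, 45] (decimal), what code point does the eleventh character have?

Offset 0: leading byte 0xCE = 11001110 → 2-byte char #1 = CE BC.
Offset 2: leading byte 0xF1 = 11110001 → 4-byte char #2 = F1 AF BF BB.
Offset 6: leading byte 0xF1 = 11110001 → 4-byte char #3 = F1 9D B2 86.
Offset 10: leading byte 0xF1 = 11110001 → 4-byte char #4 = F1 A5 85 90.
Offset 14: leading byte 0xF0 = 11110000 → 4-byte char #5 = F0 A6 A5 83.
Offset 18: leading byte 0xEA = 11101010 → 3-byte char #6 = EA 99 BE.
Offset 21: leading byte 0xF2 = 11110010 → 4-byte char #7 = F2 B7 91 9E.
Offset 25: leading byte 0xF0 = 11110000 → 4-byte char #8 = F0 9F 94 98.
Offset 29: leading byte 0xE7 = 11100111 → 3-byte char #9 = E7 97 A7.
Offset 32: leading byte 0xF3 = 11110011 → 4-byte char #10 = F3 B8 96 8F.
Offset 36: leading byte 0xEA = 11101010 → 3-byte char #11 = EA 8D 88.
Leading byte 0xEA = 11101010 matches 1110xxxx → 3-byte sequence.
Byte 1: 0xEA = 11101010, payload 1010 (4 bits).
Byte 2: 0x8D = 10001101 (10xxxxxx ✓), payload 001101.
Byte 3: 0x88 = 10001000 (10xxxxxx ✓), payload 001000.
Concatenate: 1010001101001000 = 0xA348 (16 bits → U+A348).

U+A348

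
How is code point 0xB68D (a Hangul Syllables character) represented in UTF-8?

U+B68D = 0xB68D = 46733 decimal. In range U+0800–U+FFFF → 3-byte form: 1110xxxx 10xxxxxx 10xxxxxx.
Binary (16 bits): 1011011010001101.
Split 4+6+6: 1011 | 011010 | 001101.
Byte 1: 11101011 = 0xEB.
Byte 2: 10011010 = 0x9A.
Byte 3: 10001101 = 0x8D.

EB 9A 8D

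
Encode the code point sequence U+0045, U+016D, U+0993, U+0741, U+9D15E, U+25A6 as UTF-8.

45 C5 AD E0 A6 93 DD 81 F2 9D 85 9E E2 96 A6

U+0045: 1-byte form → 45.
U+016D: 2-byte form → C5 AD.
U+0993: 3-byte form → E0 A6 93.
U+0741: 2-byte form → DD 81.
U+9D15E: 4-byte form → F2 9D 85 9E.
U+25A6: 3-byte form → E2 96 A6.
Concatenated (15 bytes): 45 C5 AD E0 A6 93 DD 81 F2 9D 85 9E E2 96 A6.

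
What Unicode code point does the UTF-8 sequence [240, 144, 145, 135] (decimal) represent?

U+10447

Leading byte 0xF0 = 11110000 matches 11110xxx → 4-byte sequence.
Byte 1: 0xF0 = 11110000, payload 000 (3 bits).
Byte 2: 0x90 = 10010000 (10xxxxxx ✓), payload 010000.
Byte 3: 0x91 = 10010001 (10xxxxxx ✓), payload 010001.
Byte 4: 0x87 = 10000111 (10xxxxxx ✓), payload 000111.
Concatenate: 000010000010001000111 = 0x10447 (21 bits → U+10447).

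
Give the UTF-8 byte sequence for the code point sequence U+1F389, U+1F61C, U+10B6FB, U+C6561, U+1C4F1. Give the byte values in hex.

U+1F389: 4-byte form → F0 9F 8E 89.
U+1F61C: 4-byte form → F0 9F 98 9C.
U+10B6FB: 4-byte form → F4 8B 9B BB.
U+C6561: 4-byte form → F3 86 95 A1.
U+1C4F1: 4-byte form → F0 9C 93 B1.
Concatenated (20 bytes): F0 9F 8E 89 F0 9F 98 9C F4 8B 9B BB F3 86 95 A1 F0 9C 93 B1.

F0 9F 8E 89 F0 9F 98 9C F4 8B 9B BB F3 86 95 A1 F0 9C 93 B1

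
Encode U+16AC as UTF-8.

E1 9A AC

U+16AC = 0x16AC = 5804 decimal. In range U+0800–U+FFFF → 3-byte form: 1110xxxx 10xxxxxx 10xxxxxx.
Binary (16 bits): 0001011010101100.
Split 4+6+6: 0001 | 011010 | 101100.
Byte 1: 11100001 = 0xE1.
Byte 2: 10011010 = 0x9A.
Byte 3: 10101100 = 0xAC.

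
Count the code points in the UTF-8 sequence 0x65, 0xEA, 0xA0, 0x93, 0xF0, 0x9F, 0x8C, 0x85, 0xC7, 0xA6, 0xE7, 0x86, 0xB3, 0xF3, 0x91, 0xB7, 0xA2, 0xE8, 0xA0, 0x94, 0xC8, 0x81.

Byte at offset 0: 0x65 = 01100101 → 1-byte char (#1). Advance 1.
Byte at offset 1: 0xEA = 11101010 → 3-byte char (#2). Advance 3.
Byte at offset 4: 0xF0 = 11110000 → 4-byte char (#3). Advance 4.
Byte at offset 8: 0xC7 = 11000111 → 2-byte char (#4). Advance 2.
Byte at offset 10: 0xE7 = 11100111 → 3-byte char (#5). Advance 3.
Byte at offset 13: 0xF3 = 11110011 → 4-byte char (#6). Advance 4.
Byte at offset 17: 0xE8 = 11101000 → 3-byte char (#7). Advance 3.
Byte at offset 20: 0xC8 = 11001000 → 2-byte char (#8). Advance 2.
Reached end at offset 22 after 8 code points.

8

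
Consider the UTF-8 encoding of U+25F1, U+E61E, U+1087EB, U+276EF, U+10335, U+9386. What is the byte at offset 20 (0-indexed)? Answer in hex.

U+25F1 → 3-byte form E2 97 B1 at offsets 0–2.
U+E61E → 3-byte form EE 98 9E at offsets 3–5.
U+1087EB → 4-byte form F4 88 9F AB at offsets 6–9.
U+276EF → 4-byte form F0 A7 9B AF at offsets 10–13.
U+10335 → 4-byte form F0 90 8C B5 at offsets 14–17.
U+9386 → 3-byte form E9 8E 86 at offsets 18–20.
Offset 20 falls in char 6's range; it's byte 3 of E9 8E 86 = 0x86.

0x86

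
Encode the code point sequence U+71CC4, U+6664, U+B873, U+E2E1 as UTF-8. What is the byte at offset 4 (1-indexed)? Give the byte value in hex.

0x84

1-indexed offset 4 is 0-indexed offset 3.
U+71CC4 → 4-byte form F1 B1 B3 84 at offsets 0–3.
Offset 3 falls in char 1's range; it's byte 4 of F1 B1 B3 84 = 0x84.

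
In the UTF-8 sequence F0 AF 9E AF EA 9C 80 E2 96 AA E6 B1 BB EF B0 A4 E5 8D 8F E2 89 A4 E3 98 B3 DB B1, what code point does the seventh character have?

U+2264

Offset 0: leading byte 0xF0 = 11110000 → 4-byte char #1 = F0 AF 9E AF.
Offset 4: leading byte 0xEA = 11101010 → 3-byte char #2 = EA 9C 80.
Offset 7: leading byte 0xE2 = 11100010 → 3-byte char #3 = E2 96 AA.
Offset 10: leading byte 0xE6 = 11100110 → 3-byte char #4 = E6 B1 BB.
Offset 13: leading byte 0xEF = 11101111 → 3-byte char #5 = EF B0 A4.
Offset 16: leading byte 0xE5 = 11100101 → 3-byte char #6 = E5 8D 8F.
Offset 19: leading byte 0xE2 = 11100010 → 3-byte char #7 = E2 89 A4.
Leading byte 0xE2 = 11100010 matches 1110xxxx → 3-byte sequence.
Byte 1: 0xE2 = 11100010, payload 0010 (4 bits).
Byte 2: 0x89 = 10001001 (10xxxxxx ✓), payload 001001.
Byte 3: 0xA4 = 10100100 (10xxxxxx ✓), payload 100100.
Concatenate: 0010001001100100 = 0x2264 (16 bits → U+2264).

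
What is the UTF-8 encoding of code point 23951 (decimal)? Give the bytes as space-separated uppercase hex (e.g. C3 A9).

U+5D8F = 0x5D8F = 23951 decimal. In range U+0800–U+FFFF → 3-byte form: 1110xxxx 10xxxxxx 10xxxxxx.
Binary (16 bits): 0101110110001111.
Split 4+6+6: 0101 | 110110 | 001111.
Byte 1: 11100101 = 0xE5.
Byte 2: 10110110 = 0xB6.
Byte 3: 10001111 = 0x8F.

E5 B6 8F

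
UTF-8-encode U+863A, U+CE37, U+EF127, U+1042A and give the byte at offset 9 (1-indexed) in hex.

0x84

1-indexed offset 9 is 0-indexed offset 8.
U+863A → 3-byte form E8 98 BA at offsets 0–2.
U+CE37 → 3-byte form EC B8 B7 at offsets 3–5.
U+EF127 → 4-byte form F3 AF 84 A7 at offsets 6–9.
Offset 8 falls in char 3's range; it's byte 3 of F3 AF 84 A7 = 0x84.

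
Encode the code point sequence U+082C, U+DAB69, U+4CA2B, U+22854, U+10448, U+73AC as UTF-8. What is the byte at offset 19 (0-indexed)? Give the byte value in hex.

U+082C → 3-byte form E0 A0 AC at offsets 0–2.
U+DAB69 → 4-byte form F3 9A AD A9 at offsets 3–6.
U+4CA2B → 4-byte form F1 8C A8 AB at offsets 7–10.
U+22854 → 4-byte form F0 A2 A1 94 at offsets 11–14.
U+10448 → 4-byte form F0 90 91 88 at offsets 15–18.
U+73AC → 3-byte form E7 8E AC at offsets 19–21.
Offset 19 falls in char 6's range; it's byte 1 of E7 8E AC = 0xE7.

0xE7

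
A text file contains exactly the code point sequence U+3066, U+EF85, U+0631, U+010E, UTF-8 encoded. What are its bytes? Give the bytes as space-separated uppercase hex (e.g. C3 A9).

E3 81 A6 EE BE 85 D8 B1 C4 8E

U+3066: 3-byte form → E3 81 A6.
U+EF85: 3-byte form → EE BE 85.
U+0631: 2-byte form → D8 B1.
U+010E: 2-byte form → C4 8E.
Concatenated (10 bytes): E3 81 A6 EE BE 85 D8 B1 C4 8E.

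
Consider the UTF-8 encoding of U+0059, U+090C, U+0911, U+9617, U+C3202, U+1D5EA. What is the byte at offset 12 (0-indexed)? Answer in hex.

U+0059 → 1-byte form 59 at offsets 0–0.
U+090C → 3-byte form E0 A4 8C at offsets 1–3.
U+0911 → 3-byte form E0 A4 91 at offsets 4–6.
U+9617 → 3-byte form E9 98 97 at offsets 7–9.
U+C3202 → 4-byte form F3 83 88 82 at offsets 10–13.
Offset 12 falls in char 5's range; it's byte 3 of F3 83 88 82 = 0x88.

0x88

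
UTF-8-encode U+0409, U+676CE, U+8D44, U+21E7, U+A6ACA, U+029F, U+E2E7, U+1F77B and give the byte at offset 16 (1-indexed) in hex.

1-indexed offset 16 is 0-indexed offset 15.
U+0409 → 2-byte form D0 89 at offsets 0–1.
U+676CE → 4-byte form F1 A7 9B 8E at offsets 2–5.
U+8D44 → 3-byte form E8 B5 84 at offsets 6–8.
U+21E7 → 3-byte form E2 87 A7 at offsets 9–11.
U+A6ACA → 4-byte form F2 A6 AB 8A at offsets 12–15.
Offset 15 falls in char 5's range; it's byte 4 of F2 A6 AB 8A = 0x8A.

0x8A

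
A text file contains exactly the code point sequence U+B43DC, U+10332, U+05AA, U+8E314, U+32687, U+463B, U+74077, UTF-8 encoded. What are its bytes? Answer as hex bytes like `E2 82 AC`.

F2 B4 8F 9C F0 90 8C B2 D6 AA F2 8E 8C 94 F0 B2 9A 87 E4 98 BB F1 B4 81 B7

U+B43DC: 4-byte form → F2 B4 8F 9C.
U+10332: 4-byte form → F0 90 8C B2.
U+05AA: 2-byte form → D6 AA.
U+8E314: 4-byte form → F2 8E 8C 94.
U+32687: 4-byte form → F0 B2 9A 87.
U+463B: 3-byte form → E4 98 BB.
U+74077: 4-byte form → F1 B4 81 B7.
Concatenated (25 bytes): F2 B4 8F 9C F0 90 8C B2 D6 AA F2 8E 8C 94 F0 B2 9A 87 E4 98 BB F1 B4 81 B7.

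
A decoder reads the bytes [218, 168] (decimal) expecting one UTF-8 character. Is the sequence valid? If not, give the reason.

Leading byte 0xDA = 11011010 → 2-byte form.
Continuation bytes 0xA8=10101000 all match 10xxxxxx.
Decoded value 0x6A8 is ≥ 0x80 (shortest form) and not a surrogate.

valid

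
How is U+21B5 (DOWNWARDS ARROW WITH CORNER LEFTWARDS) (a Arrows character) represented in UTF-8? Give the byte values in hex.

E2 86 B5

U+21B5 = 0x21B5 = 8629 decimal. In range U+0800–U+FFFF → 3-byte form: 1110xxxx 10xxxxxx 10xxxxxx.
Binary (16 bits): 0010000110110101.
Split 4+6+6: 0010 | 000110 | 110101.
Byte 1: 11100010 = 0xE2.
Byte 2: 10000110 = 0x86.
Byte 3: 10110101 = 0xB5.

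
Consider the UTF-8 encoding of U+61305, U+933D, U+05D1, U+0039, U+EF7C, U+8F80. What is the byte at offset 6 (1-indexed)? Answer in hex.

1-indexed offset 6 is 0-indexed offset 5.
U+61305 → 4-byte form F1 A1 8C 85 at offsets 0–3.
U+933D → 3-byte form E9 8C BD at offsets 4–6.
Offset 5 falls in char 2's range; it's byte 2 of E9 8C BD = 0x8C.

0x8C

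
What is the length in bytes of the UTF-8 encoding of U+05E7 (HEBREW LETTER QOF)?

2

U+05E7 = 0x5E7. UTF-8 uses 1 byte below 0x80, 2 below 0x800, 3 below 0x10000, 4 up to 0x10FFFF. 0x5E7 is in U+0080–U+07FF → 2 bytes.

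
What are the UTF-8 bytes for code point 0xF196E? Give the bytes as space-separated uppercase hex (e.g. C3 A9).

F3 B1 A5 AE

U+F196E = 0xF196E = 989550 decimal. In range U+10000–U+10FFFF → 4-byte form: 11110xxx 10xxxxxx 10xxxxxx 10xxxxxx.
Binary (21 bits): 011110001100101101110.
Split 3+6+6+6: 011 | 110001 | 100101 | 101110.
Byte 1: 11110011 = 0xF3.
Byte 2: 10110001 = 0xB1.
Byte 3: 10100101 = 0xA5.
Byte 4: 10101110 = 0xAE.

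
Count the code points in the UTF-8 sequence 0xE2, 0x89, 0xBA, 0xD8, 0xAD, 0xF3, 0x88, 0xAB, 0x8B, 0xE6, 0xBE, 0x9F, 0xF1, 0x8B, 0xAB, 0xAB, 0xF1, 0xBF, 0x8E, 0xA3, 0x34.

Byte at offset 0: 0xE2 = 11100010 → 3-byte char (#1). Advance 3.
Byte at offset 3: 0xD8 = 11011000 → 2-byte char (#2). Advance 2.
Byte at offset 5: 0xF3 = 11110011 → 4-byte char (#3). Advance 4.
Byte at offset 9: 0xE6 = 11100110 → 3-byte char (#4). Advance 3.
Byte at offset 12: 0xF1 = 11110001 → 4-byte char (#5). Advance 4.
Byte at offset 16: 0xF1 = 11110001 → 4-byte char (#6). Advance 4.
Byte at offset 20: 0x34 = 00110100 → 1-byte char (#7). Advance 1.
Reached end at offset 21 after 7 code points.

7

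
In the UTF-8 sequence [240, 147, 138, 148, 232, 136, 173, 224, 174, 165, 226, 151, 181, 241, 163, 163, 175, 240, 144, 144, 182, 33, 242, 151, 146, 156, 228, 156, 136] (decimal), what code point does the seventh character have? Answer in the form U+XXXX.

U+0021

Offset 0: leading byte 0xF0 = 11110000 → 4-byte char #1 = F0 93 8A 94.
Offset 4: leading byte 0xE8 = 11101000 → 3-byte char #2 = E8 88 AD.
Offset 7: leading byte 0xE0 = 11100000 → 3-byte char #3 = E0 AE A5.
Offset 10: leading byte 0xE2 = 11100010 → 3-byte char #4 = E2 97 B5.
Offset 13: leading byte 0xF1 = 11110001 → 4-byte char #5 = F1 A3 A3 AF.
Offset 17: leading byte 0xF0 = 11110000 → 4-byte char #6 = F0 90 90 B6.
Offset 21: leading byte 0x21 = 00100001 → 1-byte char #7 = 21.
Leading byte 0x21 = 00100001 matches 0xxxxxxx → 1-byte sequence.
Byte 1: 0x21 = 00100001, payload 0100001 (7 bits).
Concatenate: 0100001 = 0x21 (7 bits → U+0021).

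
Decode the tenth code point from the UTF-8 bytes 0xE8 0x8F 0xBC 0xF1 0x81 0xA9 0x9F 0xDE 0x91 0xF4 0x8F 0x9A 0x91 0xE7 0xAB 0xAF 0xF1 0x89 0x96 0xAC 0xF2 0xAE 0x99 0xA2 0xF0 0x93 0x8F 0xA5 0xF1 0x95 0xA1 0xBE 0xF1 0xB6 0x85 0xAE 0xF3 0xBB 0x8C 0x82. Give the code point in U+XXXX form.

U+7616E

Offset 0: leading byte 0xE8 = 11101000 → 3-byte char #1 = E8 8F BC.
Offset 3: leading byte 0xF1 = 11110001 → 4-byte char #2 = F1 81 A9 9F.
Offset 7: leading byte 0xDE = 11011110 → 2-byte char #3 = DE 91.
Offset 9: leading byte 0xF4 = 11110100 → 4-byte char #4 = F4 8F 9A 91.
Offset 13: leading byte 0xE7 = 11100111 → 3-byte char #5 = E7 AB AF.
Offset 16: leading byte 0xF1 = 11110001 → 4-byte char #6 = F1 89 96 AC.
Offset 20: leading byte 0xF2 = 11110010 → 4-byte char #7 = F2 AE 99 A2.
Offset 24: leading byte 0xF0 = 11110000 → 4-byte char #8 = F0 93 8F A5.
Offset 28: leading byte 0xF1 = 11110001 → 4-byte char #9 = F1 95 A1 BE.
Offset 32: leading byte 0xF1 = 11110001 → 4-byte char #10 = F1 B6 85 AE.
Leading byte 0xF1 = 11110001 matches 11110xxx → 4-byte sequence.
Byte 1: 0xF1 = 11110001, payload 001 (3 bits).
Byte 2: 0xB6 = 10110110 (10xxxxxx ✓), payload 110110.
Byte 3: 0x85 = 10000101 (10xxxxxx ✓), payload 000101.
Byte 4: 0xAE = 10101110 (10xxxxxx ✓), payload 101110.
Concatenate: 001110110000101101110 = 0x7616E (21 bits → U+7616E).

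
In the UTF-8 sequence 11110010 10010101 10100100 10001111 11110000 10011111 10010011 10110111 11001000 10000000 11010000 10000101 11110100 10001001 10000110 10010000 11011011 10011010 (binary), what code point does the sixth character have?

Offset 0: leading byte 0xF2 = 11110010 → 4-byte char #1 = F2 95 A4 8F.
Offset 4: leading byte 0xF0 = 11110000 → 4-byte char #2 = F0 9F 93 B7.
Offset 8: leading byte 0xC8 = 11001000 → 2-byte char #3 = C8 80.
Offset 10: leading byte 0xD0 = 11010000 → 2-byte char #4 = D0 85.
Offset 12: leading byte 0xF4 = 11110100 → 4-byte char #5 = F4 89 86 90.
Offset 16: leading byte 0xDB = 11011011 → 2-byte char #6 = DB 9A.
Leading byte 0xDB = 11011011 matches 110xxxxx → 2-byte sequence.
Byte 1: 0xDB = 11011011, payload 11011 (5 bits).
Byte 2: 0x9A = 10011010 (10xxxxxx ✓), payload 011010.
Concatenate: 11011011010 = 0x6DA (11 bits → U+06DA).

U+06DA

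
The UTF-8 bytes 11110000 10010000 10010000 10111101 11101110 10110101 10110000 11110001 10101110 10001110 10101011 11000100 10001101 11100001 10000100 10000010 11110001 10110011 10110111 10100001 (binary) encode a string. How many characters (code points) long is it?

6

Byte at offset 0: 0xF0 = 11110000 → 4-byte char (#1). Advance 4.
Byte at offset 4: 0xEE = 11101110 → 3-byte char (#2). Advance 3.
Byte at offset 7: 0xF1 = 11110001 → 4-byte char (#3). Advance 4.
Byte at offset 11: 0xC4 = 11000100 → 2-byte char (#4). Advance 2.
Byte at offset 13: 0xE1 = 11100001 → 3-byte char (#5). Advance 3.
Byte at offset 16: 0xF1 = 11110001 → 4-byte char (#6). Advance 4.
Reached end at offset 20 after 6 code points.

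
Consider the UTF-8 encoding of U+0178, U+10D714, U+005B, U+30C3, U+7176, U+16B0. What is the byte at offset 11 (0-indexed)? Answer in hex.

U+0178 → 2-byte form C5 B8 at offsets 0–1.
U+10D714 → 4-byte form F4 8D 9C 94 at offsets 2–5.
U+005B → 1-byte form 5B at offsets 6–6.
U+30C3 → 3-byte form E3 83 83 at offsets 7–9.
U+7176 → 3-byte form E7 85 B6 at offsets 10–12.
Offset 11 falls in char 5's range; it's byte 2 of E7 85 B6 = 0x85.

0x85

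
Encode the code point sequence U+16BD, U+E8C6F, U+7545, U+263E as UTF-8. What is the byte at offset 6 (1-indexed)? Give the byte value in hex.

1-indexed offset 6 is 0-indexed offset 5.
U+16BD → 3-byte form E1 9A BD at offsets 0–2.
U+E8C6F → 4-byte form F3 A8 B1 AF at offsets 3–6.
Offset 5 falls in char 2's range; it's byte 3 of F3 A8 B1 AF = 0xB1.

0xB1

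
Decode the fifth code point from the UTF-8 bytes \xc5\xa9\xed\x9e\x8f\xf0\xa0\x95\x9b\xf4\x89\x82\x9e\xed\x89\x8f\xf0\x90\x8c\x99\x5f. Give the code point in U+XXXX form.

Offset 0: leading byte 0xC5 = 11000101 → 2-byte char #1 = C5 A9.
Offset 2: leading byte 0xED = 11101101 → 3-byte char #2 = ED 9E 8F.
Offset 5: leading byte 0xF0 = 11110000 → 4-byte char #3 = F0 A0 95 9B.
Offset 9: leading byte 0xF4 = 11110100 → 4-byte char #4 = F4 89 82 9E.
Offset 13: leading byte 0xED = 11101101 → 3-byte char #5 = ED 89 8F.
Leading byte 0xED = 11101101 matches 1110xxxx → 3-byte sequence.
Byte 1: 0xED = 11101101, payload 1101 (4 bits).
Byte 2: 0x89 = 10001001 (10xxxxxx ✓), payload 001001.
Byte 3: 0x8F = 10001111 (10xxxxxx ✓), payload 001111.
Concatenate: 1101001001001111 = 0xD24F (16 bits → U+D24F).

U+D24F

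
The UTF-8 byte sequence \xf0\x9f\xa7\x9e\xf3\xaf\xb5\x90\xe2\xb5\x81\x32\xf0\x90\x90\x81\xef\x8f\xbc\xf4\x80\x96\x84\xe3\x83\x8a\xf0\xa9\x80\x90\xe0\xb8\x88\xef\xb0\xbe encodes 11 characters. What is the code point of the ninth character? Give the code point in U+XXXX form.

Offset 0: leading byte 0xF0 = 11110000 → 4-byte char #1 = F0 9F A7 9E.
Offset 4: leading byte 0xF3 = 11110011 → 4-byte char #2 = F3 AF B5 90.
Offset 8: leading byte 0xE2 = 11100010 → 3-byte char #3 = E2 B5 81.
Offset 11: leading byte 0x32 = 00110010 → 1-byte char #4 = 32.
Offset 12: leading byte 0xF0 = 11110000 → 4-byte char #5 = F0 90 90 81.
Offset 16: leading byte 0xEF = 11101111 → 3-byte char #6 = EF 8F BC.
Offset 19: leading byte 0xF4 = 11110100 → 4-byte char #7 = F4 80 96 84.
Offset 23: leading byte 0xE3 = 11100011 → 3-byte char #8 = E3 83 8A.
Offset 26: leading byte 0xF0 = 11110000 → 4-byte char #9 = F0 A9 80 90.
Leading byte 0xF0 = 11110000 matches 11110xxx → 4-byte sequence.
Byte 1: 0xF0 = 11110000, payload 000 (3 bits).
Byte 2: 0xA9 = 10101001 (10xxxxxx ✓), payload 101001.
Byte 3: 0x80 = 10000000 (10xxxxxx ✓), payload 000000.
Byte 4: 0x90 = 10010000 (10xxxxxx ✓), payload 010000.
Concatenate: 000101001000000010000 = 0x29010 (21 bits → U+29010).

U+29010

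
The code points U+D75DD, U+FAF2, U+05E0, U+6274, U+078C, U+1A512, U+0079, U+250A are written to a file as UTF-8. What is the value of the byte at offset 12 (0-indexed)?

U+D75DD → 4-byte form F3 97 97 9D at offsets 0–3.
U+FAF2 → 3-byte form EF AB B2 at offsets 4–6.
U+05E0 → 2-byte form D7 A0 at offsets 7–8.
U+6274 → 3-byte form E6 89 B4 at offsets 9–11.
U+078C → 2-byte form DE 8C at offsets 12–13.
Offset 12 falls in char 5's range; it's byte 1 of DE 8C = 0xDE.

0xDE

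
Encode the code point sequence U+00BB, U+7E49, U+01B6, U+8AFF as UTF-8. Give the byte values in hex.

U+00BB: 2-byte form → C2 BB.
U+7E49: 3-byte form → E7 B9 89.
U+01B6: 2-byte form → C6 B6.
U+8AFF: 3-byte form → E8 AB BF.
Concatenated (10 bytes): C2 BB E7 B9 89 C6 B6 E8 AB BF.

C2 BB E7 B9 89 C6 B6 E8 AB BF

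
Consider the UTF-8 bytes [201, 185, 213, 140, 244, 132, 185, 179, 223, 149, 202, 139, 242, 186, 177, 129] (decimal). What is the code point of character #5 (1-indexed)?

U+028B

Offset 0: leading byte 0xC9 = 11001001 → 2-byte char #1 = C9 B9.
Offset 2: leading byte 0xD5 = 11010101 → 2-byte char #2 = D5 8C.
Offset 4: leading byte 0xF4 = 11110100 → 4-byte char #3 = F4 84 B9 B3.
Offset 8: leading byte 0xDF = 11011111 → 2-byte char #4 = DF 95.
Offset 10: leading byte 0xCA = 11001010 → 2-byte char #5 = CA 8B.
Leading byte 0xCA = 11001010 matches 110xxxxx → 2-byte sequence.
Byte 1: 0xCA = 11001010, payload 01010 (5 bits).
Byte 2: 0x8B = 10001011 (10xxxxxx ✓), payload 001011.
Concatenate: 01010001011 = 0x28B (11 bits → U+028B).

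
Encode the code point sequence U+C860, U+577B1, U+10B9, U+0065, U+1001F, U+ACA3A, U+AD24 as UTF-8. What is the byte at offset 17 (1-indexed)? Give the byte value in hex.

1-indexed offset 17 is 0-indexed offset 16.
U+C860 → 3-byte form EC A1 A0 at offsets 0–2.
U+577B1 → 4-byte form F1 97 9E B1 at offsets 3–6.
U+10B9 → 3-byte form E1 82 B9 at offsets 7–9.
U+0065 → 1-byte form 65 at offsets 10–10.
U+1001F → 4-byte form F0 90 80 9F at offsets 11–14.
U+ACA3A → 4-byte form F2 AC A8 BA at offsets 15–18.
Offset 16 falls in char 6's range; it's byte 2 of F2 AC A8 BA = 0xAC.

0xAC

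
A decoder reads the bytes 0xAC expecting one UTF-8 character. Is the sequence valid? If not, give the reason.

Byte 0xAC = 10101100 has the form 10xxxxxx — a continuation byte — but there is no preceding leading byte.

invalid (continuation byte with no leading byte)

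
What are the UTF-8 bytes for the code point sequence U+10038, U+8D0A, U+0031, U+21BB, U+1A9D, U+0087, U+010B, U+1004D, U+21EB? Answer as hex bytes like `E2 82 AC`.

U+10038: 4-byte form → F0 90 80 B8.
U+8D0A: 3-byte form → E8 B4 8A.
U+0031: 1-byte form → 31.
U+21BB: 3-byte form → E2 86 BB.
U+1A9D: 3-byte form → E1 AA 9D.
U+0087: 2-byte form → C2 87.
U+010B: 2-byte form → C4 8B.
U+1004D: 4-byte form → F0 90 81 8D.
U+21EB: 3-byte form → E2 87 AB.
Concatenated (25 bytes): F0 90 80 B8 E8 B4 8A 31 E2 86 BB E1 AA 9D C2 87 C4 8B F0 90 81 8D E2 87 AB.

F0 90 80 B8 E8 B4 8A 31 E2 86 BB E1 AA 9D C2 87 C4 8B F0 90 81 8D E2 87 AB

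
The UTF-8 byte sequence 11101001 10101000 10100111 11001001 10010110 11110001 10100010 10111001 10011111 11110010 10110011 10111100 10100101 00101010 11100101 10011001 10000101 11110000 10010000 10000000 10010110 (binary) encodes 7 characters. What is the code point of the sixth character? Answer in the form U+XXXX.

Offset 0: leading byte 0xE9 = 11101001 → 3-byte char #1 = E9 A8 A7.
Offset 3: leading byte 0xC9 = 11001001 → 2-byte char #2 = C9 96.
Offset 5: leading byte 0xF1 = 11110001 → 4-byte char #3 = F1 A2 B9 9F.
Offset 9: leading byte 0xF2 = 11110010 → 4-byte char #4 = F2 B3 BC A5.
Offset 13: leading byte 0x2A = 00101010 → 1-byte char #5 = 2A.
Offset 14: leading byte 0xE5 = 11100101 → 3-byte char #6 = E5 99 85.
Leading byte 0xE5 = 11100101 matches 1110xxxx → 3-byte sequence.
Byte 1: 0xE5 = 11100101, payload 0101 (4 bits).
Byte 2: 0x99 = 10011001 (10xxxxxx ✓), payload 011001.
Byte 3: 0x85 = 10000101 (10xxxxxx ✓), payload 000101.
Concatenate: 0101011001000101 = 0x5645 (16 bits → U+5645).

U+5645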